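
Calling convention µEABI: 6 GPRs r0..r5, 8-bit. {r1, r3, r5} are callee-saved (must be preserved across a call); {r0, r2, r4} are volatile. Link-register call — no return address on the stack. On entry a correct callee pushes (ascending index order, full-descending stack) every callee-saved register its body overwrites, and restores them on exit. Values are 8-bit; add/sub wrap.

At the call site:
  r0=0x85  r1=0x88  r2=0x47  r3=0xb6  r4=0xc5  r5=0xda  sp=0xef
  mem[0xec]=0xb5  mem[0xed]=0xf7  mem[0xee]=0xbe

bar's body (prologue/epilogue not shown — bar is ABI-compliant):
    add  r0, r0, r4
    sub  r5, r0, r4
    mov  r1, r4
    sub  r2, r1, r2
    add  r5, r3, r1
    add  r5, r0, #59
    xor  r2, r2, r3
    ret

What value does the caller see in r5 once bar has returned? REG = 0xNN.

REG = 0xda

prologue: push r1 -> mem[0xee]=0x88, sp=0xee
prologue: push r5 -> mem[0xed]=0xda, sp=0xed
body[0] add  r0, r0, r4 -> r0=0x4a
body[1] sub  r5, r0, r4 -> r5=0x85
body[2] mov  r1, r4 -> r1=0xc5
body[3] sub  r2, r1, r2 -> r2=0x7e
body[4] add  r5, r3, r1 -> r5=0x7b
body[5] add  r5, r0, #59 -> r5=0x85
body[6] xor  r2, r2, r3 -> r2=0xc8
epilogue: pop r5=0xda, sp=0xee
epilogue: pop r1=0x88, sp=0xef
r5 is callee-saved -> restored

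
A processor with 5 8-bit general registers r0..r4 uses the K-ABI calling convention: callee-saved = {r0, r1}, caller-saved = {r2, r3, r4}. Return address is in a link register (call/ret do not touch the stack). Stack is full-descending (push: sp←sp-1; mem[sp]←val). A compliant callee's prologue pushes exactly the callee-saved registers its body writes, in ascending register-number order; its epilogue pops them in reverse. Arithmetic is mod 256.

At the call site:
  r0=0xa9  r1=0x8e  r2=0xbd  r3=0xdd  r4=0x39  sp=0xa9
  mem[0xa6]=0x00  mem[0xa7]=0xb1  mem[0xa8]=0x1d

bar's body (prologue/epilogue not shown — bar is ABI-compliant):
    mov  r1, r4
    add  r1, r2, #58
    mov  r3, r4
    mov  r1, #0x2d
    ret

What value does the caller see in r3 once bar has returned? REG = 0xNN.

REG = 0x39

prologue: push r1 → mem[0xa8]=0x8e, sp=0xa8
body[0] mov  r1, r4 → r1=0x39
body[1] add  r1, r2, #58 → r1=0xf7
body[2] mov  r3, r4 → r3=0x39
body[3] mov  r1, #0x2d → r1=0x2d
epilogue: pop r1=0x8e, sp=0xa9
r3 is caller-saved → body value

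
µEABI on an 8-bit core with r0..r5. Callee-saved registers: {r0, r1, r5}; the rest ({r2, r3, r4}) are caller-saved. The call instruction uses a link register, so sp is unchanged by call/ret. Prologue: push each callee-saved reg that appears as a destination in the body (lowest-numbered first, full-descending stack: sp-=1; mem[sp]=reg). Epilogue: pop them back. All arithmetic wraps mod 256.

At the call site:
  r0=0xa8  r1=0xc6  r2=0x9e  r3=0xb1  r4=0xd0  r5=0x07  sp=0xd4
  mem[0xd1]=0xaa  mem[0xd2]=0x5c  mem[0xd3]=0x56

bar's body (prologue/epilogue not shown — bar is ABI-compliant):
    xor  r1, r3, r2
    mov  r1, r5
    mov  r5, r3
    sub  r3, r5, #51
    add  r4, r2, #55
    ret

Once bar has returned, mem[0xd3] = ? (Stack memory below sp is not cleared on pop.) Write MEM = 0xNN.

prologue: push r1 → mem[0xd3]=0xc6, sp=0xd3
prologue: push r5 → mem[0xd2]=0x07, sp=0xd2
body[0] xor  r1, r3, r2 → r1=0x2f
body[1] mov  r1, r5 → r1=0x07
body[2] mov  r5, r3 → r5=0xb1
body[3] sub  r3, r5, #51 → r3=0x7e
body[4] add  r4, r2, #55 → r4=0xd5
epilogue: pop r5=0x07, sp=0xd3
epilogue: pop r1=0xc6, sp=0xd4
prologue pushed ['r1', 'r5'] at ['0xd3', '0xd2']

MEM = 0xc6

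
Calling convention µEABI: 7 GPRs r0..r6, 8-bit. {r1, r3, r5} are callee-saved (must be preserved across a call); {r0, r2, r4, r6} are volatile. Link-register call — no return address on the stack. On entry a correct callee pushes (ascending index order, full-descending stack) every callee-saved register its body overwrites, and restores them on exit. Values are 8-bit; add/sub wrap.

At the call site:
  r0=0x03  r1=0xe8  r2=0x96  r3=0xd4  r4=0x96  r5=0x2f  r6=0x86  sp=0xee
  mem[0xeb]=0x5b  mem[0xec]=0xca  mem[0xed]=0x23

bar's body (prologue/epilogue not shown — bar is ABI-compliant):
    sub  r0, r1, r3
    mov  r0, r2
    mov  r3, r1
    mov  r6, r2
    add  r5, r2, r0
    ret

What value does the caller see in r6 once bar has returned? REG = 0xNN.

prologue: push r3 -> mem[0xed]=0xd4, sp=0xed
prologue: push r5 -> mem[0xec]=0x2f, sp=0xec
body[0] sub  r0, r1, r3 -> r0=0x14
body[1] mov  r0, r2 -> r0=0x96
body[2] mov  r3, r1 -> r3=0xe8
body[3] mov  r6, r2 -> r6=0x96
body[4] add  r5, r2, r0 -> r5=0x2c
epilogue: pop r5=0x2f, sp=0xed
epilogue: pop r3=0xd4, sp=0xee
r6 is caller-saved -> body value

REG = 0x96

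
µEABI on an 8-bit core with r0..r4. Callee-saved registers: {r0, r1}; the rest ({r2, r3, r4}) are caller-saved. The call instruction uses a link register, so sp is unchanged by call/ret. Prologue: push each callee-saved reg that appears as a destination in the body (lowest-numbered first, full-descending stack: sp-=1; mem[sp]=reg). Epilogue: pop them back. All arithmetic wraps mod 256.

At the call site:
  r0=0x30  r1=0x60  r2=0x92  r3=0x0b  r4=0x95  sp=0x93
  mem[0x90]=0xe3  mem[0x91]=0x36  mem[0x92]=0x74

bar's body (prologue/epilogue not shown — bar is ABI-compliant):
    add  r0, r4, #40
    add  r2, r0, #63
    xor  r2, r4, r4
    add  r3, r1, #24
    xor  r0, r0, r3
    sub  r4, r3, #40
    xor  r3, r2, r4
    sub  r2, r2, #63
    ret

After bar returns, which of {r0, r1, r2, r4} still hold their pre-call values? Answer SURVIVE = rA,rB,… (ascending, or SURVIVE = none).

prologue: push r0 → mem[0x92]=0x30, sp=0x92
body[0] add  r0, r4, #40 → r0=0xbd
body[1] add  r2, r0, #63 → r2=0xfc
body[2] xor  r2, r4, r4 → r2=0x00
body[3] add  r3, r1, #24 → r3=0x78
body[4] xor  r0, r0, r3 → r0=0xc5
body[5] sub  r4, r3, #40 → r4=0x50
body[6] xor  r3, r2, r4 → r3=0x50
body[7] sub  r2, r2, #63 → r2=0xc1
epilogue: pop r0=0x30, sp=0x93
r0: callee-saved, written=True
r1: callee-saved, written=False
r2: caller-saved, written=True
r4: caller-saved, written=True

SURVIVE = r0,r1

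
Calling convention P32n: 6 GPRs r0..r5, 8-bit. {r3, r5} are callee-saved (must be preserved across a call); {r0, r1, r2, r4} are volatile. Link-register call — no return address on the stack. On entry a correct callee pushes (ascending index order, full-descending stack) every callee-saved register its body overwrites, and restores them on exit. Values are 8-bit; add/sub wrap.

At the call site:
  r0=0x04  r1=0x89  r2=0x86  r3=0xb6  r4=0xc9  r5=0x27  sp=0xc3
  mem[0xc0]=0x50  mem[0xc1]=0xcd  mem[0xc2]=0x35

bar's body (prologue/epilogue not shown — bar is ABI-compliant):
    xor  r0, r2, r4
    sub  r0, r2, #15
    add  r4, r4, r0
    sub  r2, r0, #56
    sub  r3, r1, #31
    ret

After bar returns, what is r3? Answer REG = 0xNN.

prologue: push r3 → mem[0xc2]=0xb6, sp=0xc2
body[0] xor  r0, r2, r4 → r0=0x4f
body[1] sub  r0, r2, #15 → r0=0x77
body[2] add  r4, r4, r0 → r4=0x40
body[3] sub  r2, r0, #56 → r2=0x3f
body[4] sub  r3, r1, #31 → r3=0x6a
epilogue: pop r3=0xb6, sp=0xc3
r3 is callee-saved → restored

REG = 0xb6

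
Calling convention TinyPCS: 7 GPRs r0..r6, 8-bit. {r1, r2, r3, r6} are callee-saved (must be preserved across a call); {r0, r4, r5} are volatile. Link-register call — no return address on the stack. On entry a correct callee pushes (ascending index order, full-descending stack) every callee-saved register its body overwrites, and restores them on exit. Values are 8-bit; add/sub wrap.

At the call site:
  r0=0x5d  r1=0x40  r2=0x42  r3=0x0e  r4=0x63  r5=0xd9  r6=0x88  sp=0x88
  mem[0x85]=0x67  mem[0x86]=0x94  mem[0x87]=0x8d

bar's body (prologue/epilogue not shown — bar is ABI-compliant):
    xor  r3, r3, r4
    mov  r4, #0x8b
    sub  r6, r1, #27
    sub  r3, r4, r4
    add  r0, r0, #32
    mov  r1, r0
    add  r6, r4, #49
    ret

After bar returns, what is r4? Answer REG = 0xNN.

REG = 0x8b

prologue: push r1 → mem[0x87]=0x40, sp=0x87
prologue: push r3 → mem[0x86]=0x0e, sp=0x86
prologue: push r6 → mem[0x85]=0x88, sp=0x85
body[0] xor  r3, r3, r4 → r3=0x6d
body[1] mov  r4, #0x8b → r4=0x8b
body[2] sub  r6, r1, #27 → r6=0x25
body[3] sub  r3, r4, r4 → r3=0x00
body[4] add  r0, r0, #32 → r0=0x7d
body[5] mov  r1, r0 → r1=0x7d
body[6] add  r6, r4, #49 → r6=0xbc
epilogue: pop r6=0x88, sp=0x86
epilogue: pop r3=0x0e, sp=0x87
epilogue: pop r1=0x40, sp=0x88
r4 is caller-saved → body value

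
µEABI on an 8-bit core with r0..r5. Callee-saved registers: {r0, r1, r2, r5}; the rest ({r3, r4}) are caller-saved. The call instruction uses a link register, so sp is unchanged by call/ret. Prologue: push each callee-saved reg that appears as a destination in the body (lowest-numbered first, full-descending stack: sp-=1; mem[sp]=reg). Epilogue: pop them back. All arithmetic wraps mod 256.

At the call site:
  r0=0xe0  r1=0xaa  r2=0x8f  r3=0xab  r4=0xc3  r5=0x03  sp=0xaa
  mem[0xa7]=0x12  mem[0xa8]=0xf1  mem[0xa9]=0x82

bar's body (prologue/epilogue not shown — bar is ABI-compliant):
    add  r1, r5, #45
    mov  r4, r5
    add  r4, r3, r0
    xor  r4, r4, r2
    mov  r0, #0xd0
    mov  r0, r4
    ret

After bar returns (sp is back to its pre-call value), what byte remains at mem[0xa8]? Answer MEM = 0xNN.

prologue: push r0 -> mem[0xa9]=0xe0, sp=0xa9
prologue: push r1 -> mem[0xa8]=0xaa, sp=0xa8
body[0] add  r1, r5, #45 -> r1=0x30
body[1] mov  r4, r5 -> r4=0x03
body[2] add  r4, r3, r0 -> r4=0x8b
body[3] xor  r4, r4, r2 -> r4=0x04
body[4] mov  r0, #0xd0 -> r0=0xd0
body[5] mov  r0, r4 -> r0=0x04
epilogue: pop r1=0xaa, sp=0xa9
epilogue: pop r0=0xe0, sp=0xaa
prologue pushed ['r0', 'r1'] at ['0xa9', '0xa8']

MEM = 0xaa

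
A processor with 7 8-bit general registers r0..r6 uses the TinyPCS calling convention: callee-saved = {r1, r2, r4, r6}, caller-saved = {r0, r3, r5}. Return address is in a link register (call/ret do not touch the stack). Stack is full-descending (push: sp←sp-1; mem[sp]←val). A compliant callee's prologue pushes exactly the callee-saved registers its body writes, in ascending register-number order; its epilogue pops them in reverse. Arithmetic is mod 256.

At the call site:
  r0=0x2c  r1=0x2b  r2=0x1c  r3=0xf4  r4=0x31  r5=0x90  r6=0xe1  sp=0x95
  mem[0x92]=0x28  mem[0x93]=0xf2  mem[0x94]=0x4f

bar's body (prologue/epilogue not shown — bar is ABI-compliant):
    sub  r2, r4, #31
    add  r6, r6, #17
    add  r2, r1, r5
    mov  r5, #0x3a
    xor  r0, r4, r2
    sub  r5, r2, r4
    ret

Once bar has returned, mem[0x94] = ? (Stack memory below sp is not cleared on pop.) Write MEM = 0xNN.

MEM = 0x1c

prologue: push r2 → mem[0x94]=0x1c, sp=0x94
prologue: push r6 → mem[0x93]=0xe1, sp=0x93
body[0] sub  r2, r4, #31 → r2=0x12
body[1] add  r6, r6, #17 → r6=0xf2
body[2] add  r2, r1, r5 → r2=0xbb
body[3] mov  r5, #0x3a → r5=0x3a
body[4] xor  r0, r4, r2 → r0=0x8a
body[5] sub  r5, r2, r4 → r5=0x8a
epilogue: pop r6=0xe1, sp=0x94
epilogue: pop r2=0x1c, sp=0x95
prologue pushed ['r2', 'r6'] at ['0x94', '0x93']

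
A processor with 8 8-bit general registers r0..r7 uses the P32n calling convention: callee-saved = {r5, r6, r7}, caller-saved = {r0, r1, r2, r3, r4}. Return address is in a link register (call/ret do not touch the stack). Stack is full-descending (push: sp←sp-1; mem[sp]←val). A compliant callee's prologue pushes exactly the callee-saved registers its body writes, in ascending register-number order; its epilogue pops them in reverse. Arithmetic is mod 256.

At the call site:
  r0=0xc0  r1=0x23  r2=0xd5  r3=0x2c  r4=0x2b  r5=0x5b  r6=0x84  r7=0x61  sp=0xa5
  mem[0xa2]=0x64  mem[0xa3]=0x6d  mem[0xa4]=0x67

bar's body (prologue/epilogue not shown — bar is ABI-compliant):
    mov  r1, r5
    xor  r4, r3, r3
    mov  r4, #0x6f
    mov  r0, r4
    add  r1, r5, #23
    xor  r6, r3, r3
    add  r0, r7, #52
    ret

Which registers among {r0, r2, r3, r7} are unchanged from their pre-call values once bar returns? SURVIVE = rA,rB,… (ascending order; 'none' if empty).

SURVIVE = r2,r3,r7

prologue: push r6 → mem[0xa4]=0x84, sp=0xa4
body[0] mov  r1, r5 → r1=0x5b
body[1] xor  r4, r3, r3 → r4=0x00
body[2] mov  r4, #0x6f → r4=0x6f
body[3] mov  r0, r4 → r0=0x6f
body[4] add  r1, r5, #23 → r1=0x72
body[5] xor  r6, r3, r3 → r6=0x00
body[6] add  r0, r7, #52 → r0=0x95
epilogue: pop r6=0x84, sp=0xa5
r0: caller-saved, written=True
r2: caller-saved, written=False
r3: caller-saved, written=False
r7: callee-saved, written=False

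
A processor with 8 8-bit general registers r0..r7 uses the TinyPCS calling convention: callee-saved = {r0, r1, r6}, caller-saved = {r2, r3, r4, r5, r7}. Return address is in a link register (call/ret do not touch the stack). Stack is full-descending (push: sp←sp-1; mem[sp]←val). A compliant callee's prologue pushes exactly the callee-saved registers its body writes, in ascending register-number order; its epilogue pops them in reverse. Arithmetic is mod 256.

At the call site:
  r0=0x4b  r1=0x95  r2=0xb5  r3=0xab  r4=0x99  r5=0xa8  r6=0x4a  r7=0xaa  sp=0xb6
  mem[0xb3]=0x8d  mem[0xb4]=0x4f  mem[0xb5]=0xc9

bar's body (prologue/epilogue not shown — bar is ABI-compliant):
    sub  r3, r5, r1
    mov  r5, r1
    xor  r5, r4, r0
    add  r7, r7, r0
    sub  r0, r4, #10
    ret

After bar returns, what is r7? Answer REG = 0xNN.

REG = 0xf5

prologue: push r0 → mem[0xb5]=0x4b, sp=0xb5
body[0] sub  r3, r5, r1 → r3=0x13
body[1] mov  r5, r1 → r5=0x95
body[2] xor  r5, r4, r0 → r5=0xd2
body[3] add  r7, r7, r0 → r7=0xf5
body[4] sub  r0, r4, #10 → r0=0x8f
epilogue: pop r0=0x4b, sp=0xb6
r7 is caller-saved → body value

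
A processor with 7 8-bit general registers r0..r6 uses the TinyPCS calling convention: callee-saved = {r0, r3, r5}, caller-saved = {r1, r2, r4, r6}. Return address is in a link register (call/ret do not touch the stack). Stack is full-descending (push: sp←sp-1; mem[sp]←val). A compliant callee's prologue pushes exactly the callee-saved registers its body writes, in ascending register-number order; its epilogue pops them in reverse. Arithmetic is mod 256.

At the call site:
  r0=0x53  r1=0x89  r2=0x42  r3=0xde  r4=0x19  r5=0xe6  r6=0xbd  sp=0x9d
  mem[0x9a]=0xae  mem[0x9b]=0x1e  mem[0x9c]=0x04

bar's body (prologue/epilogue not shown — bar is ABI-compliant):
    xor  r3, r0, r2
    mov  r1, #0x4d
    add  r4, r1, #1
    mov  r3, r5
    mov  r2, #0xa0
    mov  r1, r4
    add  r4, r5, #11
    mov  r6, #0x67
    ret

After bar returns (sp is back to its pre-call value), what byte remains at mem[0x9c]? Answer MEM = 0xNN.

MEM = 0xde

prologue: push r3 -> mem[0x9c]=0xde, sp=0x9c
body[0] xor  r3, r0, r2 -> r3=0x11
body[1] mov  r1, #0x4d -> r1=0x4d
body[2] add  r4, r1, #1 -> r4=0x4e
body[3] mov  r3, r5 -> r3=0xe6
body[4] mov  r2, #0xa0 -> r2=0xa0
body[5] mov  r1, r4 -> r1=0x4e
body[6] add  r4, r5, #11 -> r4=0xf1
body[7] mov  r6, #0x67 -> r6=0x67
epilogue: pop r3=0xde, sp=0x9d
prologue pushed ['r3'] at ['0x9c']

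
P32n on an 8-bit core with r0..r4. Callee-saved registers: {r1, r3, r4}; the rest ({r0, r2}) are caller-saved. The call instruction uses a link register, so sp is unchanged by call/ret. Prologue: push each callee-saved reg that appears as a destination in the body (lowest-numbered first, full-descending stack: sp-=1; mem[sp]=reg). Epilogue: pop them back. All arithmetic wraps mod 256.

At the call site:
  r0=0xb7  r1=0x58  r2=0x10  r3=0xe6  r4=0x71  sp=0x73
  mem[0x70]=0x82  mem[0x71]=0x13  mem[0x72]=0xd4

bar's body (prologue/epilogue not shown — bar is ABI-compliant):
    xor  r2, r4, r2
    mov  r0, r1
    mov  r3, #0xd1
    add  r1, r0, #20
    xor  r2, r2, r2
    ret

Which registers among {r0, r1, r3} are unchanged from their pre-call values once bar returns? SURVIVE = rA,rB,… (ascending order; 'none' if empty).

SURVIVE = r1,r3

prologue: push r1 → mem[0x72]=0x58, sp=0x72
prologue: push r3 → mem[0x71]=0xe6, sp=0x71
body[0] xor  r2, r4, r2 → r2=0x61
body[1] mov  r0, r1 → r0=0x58
body[2] mov  r3, #0xd1 → r3=0xd1
body[3] add  r1, r0, #20 → r1=0x6c
body[4] xor  r2, r2, r2 → r2=0x00
epilogue: pop r3=0xe6, sp=0x72
epilogue: pop r1=0x58, sp=0x73
r0: caller-saved, written=True
r1: callee-saved, written=True
r3: callee-saved, written=True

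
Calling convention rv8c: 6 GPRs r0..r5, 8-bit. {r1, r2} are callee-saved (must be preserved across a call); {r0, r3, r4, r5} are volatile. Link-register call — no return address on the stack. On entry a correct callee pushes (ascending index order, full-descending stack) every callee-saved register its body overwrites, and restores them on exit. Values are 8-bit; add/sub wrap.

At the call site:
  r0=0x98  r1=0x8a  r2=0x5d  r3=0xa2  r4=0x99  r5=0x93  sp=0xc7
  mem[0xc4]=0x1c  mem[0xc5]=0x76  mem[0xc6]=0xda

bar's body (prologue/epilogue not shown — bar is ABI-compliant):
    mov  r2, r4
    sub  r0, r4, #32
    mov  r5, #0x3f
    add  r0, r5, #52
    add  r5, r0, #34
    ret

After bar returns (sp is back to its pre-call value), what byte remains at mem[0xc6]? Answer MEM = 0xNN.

MEM = 0x5d

prologue: push r2 → mem[0xc6]=0x5d, sp=0xc6
body[0] mov  r2, r4 → r2=0x99
body[1] sub  r0, r4, #32 → r0=0x79
body[2] mov  r5, #0x3f → r5=0x3f
body[3] add  r0, r5, #52 → r0=0x73
body[4] add  r5, r0, #34 → r5=0x95
epilogue: pop r2=0x5d, sp=0xc7
prologue pushed ['r2'] at ['0xc6']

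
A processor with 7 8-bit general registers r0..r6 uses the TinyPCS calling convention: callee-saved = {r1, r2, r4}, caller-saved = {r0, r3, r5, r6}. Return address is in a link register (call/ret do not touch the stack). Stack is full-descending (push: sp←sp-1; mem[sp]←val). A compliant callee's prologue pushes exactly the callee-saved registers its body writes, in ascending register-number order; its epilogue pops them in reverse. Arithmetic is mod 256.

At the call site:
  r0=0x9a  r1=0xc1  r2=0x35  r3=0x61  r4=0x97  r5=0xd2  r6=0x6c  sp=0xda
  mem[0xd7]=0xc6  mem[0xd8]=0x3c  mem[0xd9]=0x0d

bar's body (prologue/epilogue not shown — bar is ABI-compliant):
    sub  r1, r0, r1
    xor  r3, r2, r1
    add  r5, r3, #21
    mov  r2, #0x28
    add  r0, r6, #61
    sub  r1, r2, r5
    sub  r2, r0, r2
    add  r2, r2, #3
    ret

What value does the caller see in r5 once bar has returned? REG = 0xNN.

prologue: push r1 → mem[0xd9]=0xc1, sp=0xd9
prologue: push r2 → mem[0xd8]=0x35, sp=0xd8
body[0] sub  r1, r0, r1 → r1=0xd9
body[1] xor  r3, r2, r1 → r3=0xec
body[2] add  r5, r3, #21 → r5=0x01
body[3] mov  r2, #0x28 → r2=0x28
body[4] add  r0, r6, #61 → r0=0xa9
body[5] sub  r1, r2, r5 → r1=0x27
body[6] sub  r2, r0, r2 → r2=0x81
body[7] add  r2, r2, #3 → r2=0x84
epilogue: pop r2=0x35, sp=0xd9
epilogue: pop r1=0xc1, sp=0xda
r5 is caller-saved → body value

REG = 0x01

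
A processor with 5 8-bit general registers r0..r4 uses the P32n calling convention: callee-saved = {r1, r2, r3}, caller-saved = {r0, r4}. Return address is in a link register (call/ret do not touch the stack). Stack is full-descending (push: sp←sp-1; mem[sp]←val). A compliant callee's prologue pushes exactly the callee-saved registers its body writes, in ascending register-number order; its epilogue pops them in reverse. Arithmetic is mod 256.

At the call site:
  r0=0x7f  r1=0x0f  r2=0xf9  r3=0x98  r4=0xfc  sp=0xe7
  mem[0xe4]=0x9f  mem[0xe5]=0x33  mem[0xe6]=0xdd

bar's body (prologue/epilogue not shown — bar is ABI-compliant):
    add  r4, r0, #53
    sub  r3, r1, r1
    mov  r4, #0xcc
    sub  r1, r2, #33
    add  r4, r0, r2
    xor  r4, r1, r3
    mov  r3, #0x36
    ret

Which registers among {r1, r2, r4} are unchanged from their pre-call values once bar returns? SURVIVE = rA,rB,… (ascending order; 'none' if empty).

prologue: push r1 -> mem[0xe6]=0x0f, sp=0xe6
prologue: push r3 -> mem[0xe5]=0x98, sp=0xe5
body[0] add  r4, r0, #53 -> r4=0xb4
body[1] sub  r3, r1, r1 -> r3=0x00
body[2] mov  r4, #0xcc -> r4=0xcc
body[3] sub  r1, r2, #33 -> r1=0xd8
body[4] add  r4, r0, r2 -> r4=0x78
body[5] xor  r4, r1, r3 -> r4=0xd8
body[6] mov  r3, #0x36 -> r3=0x36
epilogue: pop r3=0x98, sp=0xe6
epilogue: pop r1=0x0f, sp=0xe7
r1: callee-saved, written=True
r2: callee-saved, written=False
r4: caller-saved, written=True

SURVIVE = r1,r2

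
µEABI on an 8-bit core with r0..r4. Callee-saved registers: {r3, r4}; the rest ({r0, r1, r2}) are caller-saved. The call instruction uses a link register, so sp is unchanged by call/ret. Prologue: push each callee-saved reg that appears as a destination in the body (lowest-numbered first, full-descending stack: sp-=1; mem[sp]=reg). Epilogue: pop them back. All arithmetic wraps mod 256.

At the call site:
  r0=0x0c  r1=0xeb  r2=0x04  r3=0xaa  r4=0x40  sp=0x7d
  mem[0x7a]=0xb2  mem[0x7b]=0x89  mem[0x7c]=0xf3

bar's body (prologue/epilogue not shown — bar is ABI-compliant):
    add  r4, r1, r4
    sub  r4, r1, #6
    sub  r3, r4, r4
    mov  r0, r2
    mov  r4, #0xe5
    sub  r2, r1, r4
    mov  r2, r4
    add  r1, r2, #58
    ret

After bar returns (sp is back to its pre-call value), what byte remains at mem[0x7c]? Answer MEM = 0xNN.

MEM = 0xaa

prologue: push r3 -> mem[0x7c]=0xaa, sp=0x7c
prologue: push r4 -> mem[0x7b]=0x40, sp=0x7b
body[0] add  r4, r1, r4 -> r4=0x2b
body[1] sub  r4, r1, #6 -> r4=0xe5
body[2] sub  r3, r4, r4 -> r3=0x00
body[3] mov  r0, r2 -> r0=0x04
body[4] mov  r4, #0xe5 -> r4=0xe5
body[5] sub  r2, r1, r4 -> r2=0x06
body[6] mov  r2, r4 -> r2=0xe5
body[7] add  r1, r2, #58 -> r1=0x1f
epilogue: pop r4=0x40, sp=0x7c
epilogue: pop r3=0xaa, sp=0x7d
prologue pushed ['r3', 'r4'] at ['0x7c', '0x7b']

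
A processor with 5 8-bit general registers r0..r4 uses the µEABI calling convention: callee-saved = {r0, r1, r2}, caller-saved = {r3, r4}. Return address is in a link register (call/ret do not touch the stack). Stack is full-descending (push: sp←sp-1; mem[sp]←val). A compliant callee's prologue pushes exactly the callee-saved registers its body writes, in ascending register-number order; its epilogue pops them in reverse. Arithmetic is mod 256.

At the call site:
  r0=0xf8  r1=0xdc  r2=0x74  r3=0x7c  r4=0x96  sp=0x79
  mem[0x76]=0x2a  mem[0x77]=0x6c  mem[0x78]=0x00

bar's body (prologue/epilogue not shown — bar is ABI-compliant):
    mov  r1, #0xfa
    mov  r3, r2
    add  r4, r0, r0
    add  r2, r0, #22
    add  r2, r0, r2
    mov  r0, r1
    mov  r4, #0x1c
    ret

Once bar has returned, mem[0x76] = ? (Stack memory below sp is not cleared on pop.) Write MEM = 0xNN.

MEM = 0x74

prologue: push r0 → mem[0x78]=0xf8, sp=0x78
prologue: push r1 → mem[0x77]=0xdc, sp=0x77
prologue: push r2 → mem[0x76]=0x74, sp=0x76
body[0] mov  r1, #0xfa → r1=0xfa
body[1] mov  r3, r2 → r3=0x74
body[2] add  r4, r0, r0 → r4=0xf0
body[3] add  r2, r0, #22 → r2=0x0e
body[4] add  r2, r0, r2 → r2=0x06
body[5] mov  r0, r1 → r0=0xfa
body[6] mov  r4, #0x1c → r4=0x1c
epilogue: pop r2=0x74, sp=0x77
epilogue: pop r1=0xdc, sp=0x78
epilogue: pop r0=0xf8, sp=0x79
prologue pushed ['r0', 'r1', 'r2'] at ['0x78', '0x77', '0x76']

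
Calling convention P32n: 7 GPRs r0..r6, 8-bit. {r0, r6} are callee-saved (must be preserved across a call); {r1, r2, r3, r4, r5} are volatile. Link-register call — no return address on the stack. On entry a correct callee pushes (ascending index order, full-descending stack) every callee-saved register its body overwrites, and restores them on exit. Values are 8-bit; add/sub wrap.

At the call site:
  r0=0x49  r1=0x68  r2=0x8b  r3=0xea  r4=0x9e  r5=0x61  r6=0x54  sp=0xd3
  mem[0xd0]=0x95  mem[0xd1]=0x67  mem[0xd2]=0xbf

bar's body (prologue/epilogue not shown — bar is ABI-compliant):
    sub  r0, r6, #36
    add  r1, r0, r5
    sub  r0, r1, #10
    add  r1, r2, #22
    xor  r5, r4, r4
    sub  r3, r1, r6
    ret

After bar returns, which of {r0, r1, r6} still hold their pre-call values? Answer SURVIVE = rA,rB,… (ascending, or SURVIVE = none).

SURVIVE = r0,r6

prologue: push r0 → mem[0xd2]=0x49, sp=0xd2
body[0] sub  r0, r6, #36 → r0=0x30
body[1] add  r1, r0, r5 → r1=0x91
body[2] sub  r0, r1, #10 → r0=0x87
body[3] add  r1, r2, #22 → r1=0xa1
body[4] xor  r5, r4, r4 → r5=0x00
body[5] sub  r3, r1, r6 → r3=0x4d
epilogue: pop r0=0x49, sp=0xd3
r0: callee-saved, written=True
r1: caller-saved, written=True
r6: callee-saved, written=False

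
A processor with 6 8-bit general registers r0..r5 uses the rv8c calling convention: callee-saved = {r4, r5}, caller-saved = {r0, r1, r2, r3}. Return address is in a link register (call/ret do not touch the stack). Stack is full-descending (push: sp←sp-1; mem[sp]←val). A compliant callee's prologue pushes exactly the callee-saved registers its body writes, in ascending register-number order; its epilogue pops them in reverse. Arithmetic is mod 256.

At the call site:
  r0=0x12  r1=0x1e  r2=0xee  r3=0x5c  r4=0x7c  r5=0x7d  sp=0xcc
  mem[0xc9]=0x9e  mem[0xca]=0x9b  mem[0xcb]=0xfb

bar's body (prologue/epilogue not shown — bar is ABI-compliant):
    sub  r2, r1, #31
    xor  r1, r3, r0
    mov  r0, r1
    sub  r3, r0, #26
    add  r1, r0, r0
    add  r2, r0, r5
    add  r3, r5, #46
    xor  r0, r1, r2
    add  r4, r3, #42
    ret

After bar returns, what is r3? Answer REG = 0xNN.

REG = 0xab

prologue: push r4 -> mem[0xcb]=0x7c, sp=0xcb
body[0] sub  r2, r1, #31 -> r2=0xff
body[1] xor  r1, r3, r0 -> r1=0x4e
body[2] mov  r0, r1 -> r0=0x4e
body[3] sub  r3, r0, #26 -> r3=0x34
body[4] add  r1, r0, r0 -> r1=0x9c
body[5] add  r2, r0, r5 -> r2=0xcb
body[6] add  r3, r5, #46 -> r3=0xab
body[7] xor  r0, r1, r2 -> r0=0x57
body[8] add  r4, r3, #42 -> r4=0xd5
epilogue: pop r4=0x7c, sp=0xcc
r3 is caller-saved -> body value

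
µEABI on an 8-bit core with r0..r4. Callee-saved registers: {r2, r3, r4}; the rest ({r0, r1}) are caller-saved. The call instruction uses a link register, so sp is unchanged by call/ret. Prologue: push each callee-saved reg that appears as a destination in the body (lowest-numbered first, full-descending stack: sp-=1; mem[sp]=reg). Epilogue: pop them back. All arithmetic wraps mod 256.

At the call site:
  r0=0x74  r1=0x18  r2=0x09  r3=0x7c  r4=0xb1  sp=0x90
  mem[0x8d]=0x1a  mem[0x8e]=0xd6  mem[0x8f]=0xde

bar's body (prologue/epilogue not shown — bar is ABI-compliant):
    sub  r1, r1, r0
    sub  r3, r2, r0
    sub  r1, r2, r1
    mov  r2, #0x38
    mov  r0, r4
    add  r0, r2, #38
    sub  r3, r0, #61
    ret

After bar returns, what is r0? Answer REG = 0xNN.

prologue: push r2 -> mem[0x8f]=0x09, sp=0x8f
prologue: push r3 -> mem[0x8e]=0x7c, sp=0x8e
body[0] sub  r1, r1, r0 -> r1=0xa4
body[1] sub  r3, r2, r0 -> r3=0x95
body[2] sub  r1, r2, r1 -> r1=0x65
body[3] mov  r2, #0x38 -> r2=0x38
body[4] mov  r0, r4 -> r0=0xb1
body[5] add  r0, r2, #38 -> r0=0x5e
body[6] sub  r3, r0, #61 -> r3=0x21
epilogue: pop r3=0x7c, sp=0x8f
epilogue: pop r2=0x09, sp=0x90
r0 is caller-saved -> body value

REG = 0x5e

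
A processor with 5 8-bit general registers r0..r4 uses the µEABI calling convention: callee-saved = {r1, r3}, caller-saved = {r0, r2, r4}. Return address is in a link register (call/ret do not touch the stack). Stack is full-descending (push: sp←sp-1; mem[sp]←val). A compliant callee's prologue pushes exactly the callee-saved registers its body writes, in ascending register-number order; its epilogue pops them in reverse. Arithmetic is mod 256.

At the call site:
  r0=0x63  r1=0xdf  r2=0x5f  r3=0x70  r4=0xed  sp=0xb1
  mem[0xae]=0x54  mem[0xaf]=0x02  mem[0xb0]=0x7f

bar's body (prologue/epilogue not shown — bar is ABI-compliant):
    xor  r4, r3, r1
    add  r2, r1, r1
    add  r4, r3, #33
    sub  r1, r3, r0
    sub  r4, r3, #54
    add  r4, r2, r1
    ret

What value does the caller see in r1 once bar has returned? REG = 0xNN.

prologue: push r1 → mem[0xb0]=0xdf, sp=0xb0
body[0] xor  r4, r3, r1 → r4=0xaf
body[1] add  r2, r1, r1 → r2=0xbe
body[2] add  r4, r3, #33 → r4=0x91
body[3] sub  r1, r3, r0 → r1=0x0d
body[4] sub  r4, r3, #54 → r4=0x3a
body[5] add  r4, r2, r1 → r4=0xcb
epilogue: pop r1=0xdf, sp=0xb1
r1 is callee-saved → restored

REG = 0xdf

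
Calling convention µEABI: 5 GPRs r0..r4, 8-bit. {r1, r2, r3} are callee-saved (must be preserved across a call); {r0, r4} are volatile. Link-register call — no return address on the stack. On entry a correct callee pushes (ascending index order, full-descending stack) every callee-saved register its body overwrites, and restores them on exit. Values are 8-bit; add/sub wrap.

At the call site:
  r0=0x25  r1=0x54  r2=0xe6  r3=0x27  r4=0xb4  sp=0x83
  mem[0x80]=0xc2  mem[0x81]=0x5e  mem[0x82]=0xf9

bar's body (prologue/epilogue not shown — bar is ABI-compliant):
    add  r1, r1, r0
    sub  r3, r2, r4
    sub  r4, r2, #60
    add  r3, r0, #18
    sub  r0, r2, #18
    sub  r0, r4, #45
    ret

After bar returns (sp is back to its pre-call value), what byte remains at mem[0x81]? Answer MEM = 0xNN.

MEM = 0x27

prologue: push r1 → mem[0x82]=0x54, sp=0x82
prologue: push r3 → mem[0x81]=0x27, sp=0x81
body[0] add  r1, r1, r0 → r1=0x79
body[1] sub  r3, r2, r4 → r3=0x32
body[2] sub  r4, r2, #60 → r4=0xaa
body[3] add  r3, r0, #18 → r3=0x37
body[4] sub  r0, r2, #18 → r0=0xd4
body[5] sub  r0, r4, #45 → r0=0x7d
epilogue: pop r3=0x27, sp=0x82
epilogue: pop r1=0x54, sp=0x83
prologue pushed ['r1', 'r3'] at ['0x82', '0x81']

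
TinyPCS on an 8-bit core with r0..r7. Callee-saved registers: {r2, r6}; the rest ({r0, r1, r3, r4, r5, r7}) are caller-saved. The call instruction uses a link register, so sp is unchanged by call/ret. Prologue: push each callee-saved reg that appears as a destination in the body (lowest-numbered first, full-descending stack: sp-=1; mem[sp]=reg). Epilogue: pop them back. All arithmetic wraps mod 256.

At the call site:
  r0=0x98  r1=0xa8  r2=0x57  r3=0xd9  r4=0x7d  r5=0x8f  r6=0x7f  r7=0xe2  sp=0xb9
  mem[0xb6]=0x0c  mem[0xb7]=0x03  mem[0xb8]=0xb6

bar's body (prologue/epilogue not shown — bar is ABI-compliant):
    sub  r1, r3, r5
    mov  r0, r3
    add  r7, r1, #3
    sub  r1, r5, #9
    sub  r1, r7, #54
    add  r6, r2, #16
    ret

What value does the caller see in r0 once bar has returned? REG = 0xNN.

prologue: push r6 -> mem[0xb8]=0x7f, sp=0xb8
body[0] sub  r1, r3, r5 -> r1=0x4a
body[1] mov  r0, r3 -> r0=0xd9
body[2] add  r7, r1, #3 -> r7=0x4d
body[3] sub  r1, r5, #9 -> r1=0x86
body[4] sub  r1, r7, #54 -> r1=0x17
body[5] add  r6, r2, #16 -> r6=0x67
epilogue: pop r6=0x7f, sp=0xb9
r0 is caller-saved -> body value

REG = 0xd9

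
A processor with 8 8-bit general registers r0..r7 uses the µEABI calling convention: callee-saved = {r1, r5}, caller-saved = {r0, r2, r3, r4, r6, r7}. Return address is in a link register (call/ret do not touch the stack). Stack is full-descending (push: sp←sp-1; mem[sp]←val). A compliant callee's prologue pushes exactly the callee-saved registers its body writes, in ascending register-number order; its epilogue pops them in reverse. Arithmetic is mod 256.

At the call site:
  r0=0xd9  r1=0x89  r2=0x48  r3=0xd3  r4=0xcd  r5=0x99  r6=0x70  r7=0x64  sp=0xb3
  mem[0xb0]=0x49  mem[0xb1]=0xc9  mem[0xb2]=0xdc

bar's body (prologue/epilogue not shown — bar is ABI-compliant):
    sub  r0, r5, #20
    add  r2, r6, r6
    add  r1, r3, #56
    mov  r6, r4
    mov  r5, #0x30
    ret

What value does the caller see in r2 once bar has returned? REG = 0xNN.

prologue: push r1 → mem[0xb2]=0x89, sp=0xb2
prologue: push r5 → mem[0xb1]=0x99, sp=0xb1
body[0] sub  r0, r5, #20 → r0=0x85
body[1] add  r2, r6, r6 → r2=0xe0
body[2] add  r1, r3, #56 → r1=0x0b
body[3] mov  r6, r4 → r6=0xcd
body[4] mov  r5, #0x30 → r5=0x30
epilogue: pop r5=0x99, sp=0xb2
epilogue: pop r1=0x89, sp=0xb3
r2 is caller-saved → body value

REG = 0xe0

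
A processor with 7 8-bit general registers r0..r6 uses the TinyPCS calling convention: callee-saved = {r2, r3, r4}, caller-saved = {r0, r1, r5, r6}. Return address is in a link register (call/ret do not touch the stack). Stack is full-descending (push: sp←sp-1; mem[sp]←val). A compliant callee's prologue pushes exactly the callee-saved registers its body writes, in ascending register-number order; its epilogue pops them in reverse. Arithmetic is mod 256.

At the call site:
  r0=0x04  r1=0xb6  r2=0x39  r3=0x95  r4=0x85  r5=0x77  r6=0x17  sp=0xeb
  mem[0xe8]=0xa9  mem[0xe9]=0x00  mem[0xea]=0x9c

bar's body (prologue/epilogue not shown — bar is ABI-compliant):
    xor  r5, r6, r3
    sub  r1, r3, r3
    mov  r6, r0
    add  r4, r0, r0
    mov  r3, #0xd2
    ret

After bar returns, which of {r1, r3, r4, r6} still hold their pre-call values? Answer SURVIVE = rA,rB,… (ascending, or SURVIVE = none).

prologue: push r3 -> mem[0xea]=0x95, sp=0xea
prologue: push r4 -> mem[0xe9]=0x85, sp=0xe9
body[0] xor  r5, r6, r3 -> r5=0x82
body[1] sub  r1, r3, r3 -> r1=0x00
body[2] mov  r6, r0 -> r6=0x04
body[3] add  r4, r0, r0 -> r4=0x08
body[4] mov  r3, #0xd2 -> r3=0xd2
epilogue: pop r4=0x85, sp=0xea
epilogue: pop r3=0x95, sp=0xeb
r1: caller-saved, written=True
r3: callee-saved, written=True
r4: callee-saved, written=True
r6: caller-saved, written=True

SURVIVE = r3,r4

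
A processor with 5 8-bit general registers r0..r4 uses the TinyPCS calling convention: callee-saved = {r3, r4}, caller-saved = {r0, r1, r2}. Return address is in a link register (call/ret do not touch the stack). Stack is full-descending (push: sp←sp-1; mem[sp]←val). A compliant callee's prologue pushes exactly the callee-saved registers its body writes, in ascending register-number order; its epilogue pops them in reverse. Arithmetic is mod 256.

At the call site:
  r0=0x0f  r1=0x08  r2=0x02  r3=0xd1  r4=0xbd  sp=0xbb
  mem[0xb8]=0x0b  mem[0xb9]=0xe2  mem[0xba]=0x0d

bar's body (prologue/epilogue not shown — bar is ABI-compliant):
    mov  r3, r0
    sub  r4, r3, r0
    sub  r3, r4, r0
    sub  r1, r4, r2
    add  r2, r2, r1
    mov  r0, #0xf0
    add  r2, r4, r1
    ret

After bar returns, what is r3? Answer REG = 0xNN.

REG = 0xd1

prologue: push r3 -> mem[0xba]=0xd1, sp=0xba
prologue: push r4 -> mem[0xb9]=0xbd, sp=0xb9
body[0] mov  r3, r0 -> r3=0x0f
body[1] sub  r4, r3, r0 -> r4=0x00
body[2] sub  r3, r4, r0 -> r3=0xf1
body[3] sub  r1, r4, r2 -> r1=0xfe
body[4] add  r2, r2, r1 -> r2=0x00
body[5] mov  r0, #0xf0 -> r0=0xf0
body[6] add  r2, r4, r1 -> r2=0xfe
epilogue: pop r4=0xbd, sp=0xba
epilogue: pop r3=0xd1, sp=0xbb
r3 is callee-saved -> restored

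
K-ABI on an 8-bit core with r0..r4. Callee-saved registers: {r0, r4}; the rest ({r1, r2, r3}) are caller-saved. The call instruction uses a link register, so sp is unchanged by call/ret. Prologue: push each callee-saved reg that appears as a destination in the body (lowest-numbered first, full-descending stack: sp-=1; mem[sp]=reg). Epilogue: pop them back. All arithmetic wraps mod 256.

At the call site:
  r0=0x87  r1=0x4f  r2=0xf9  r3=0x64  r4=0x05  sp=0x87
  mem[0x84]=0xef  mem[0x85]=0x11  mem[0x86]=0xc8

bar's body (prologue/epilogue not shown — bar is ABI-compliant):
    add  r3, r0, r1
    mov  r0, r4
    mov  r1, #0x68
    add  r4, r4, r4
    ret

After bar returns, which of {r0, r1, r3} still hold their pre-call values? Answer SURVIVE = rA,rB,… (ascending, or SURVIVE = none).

SURVIVE = r0

prologue: push r0 → mem[0x86]=0x87, sp=0x86
prologue: push r4 → mem[0x85]=0x05, sp=0x85
body[0] add  r3, r0, r1 → r3=0xd6
body[1] mov  r0, r4 → r0=0x05
body[2] mov  r1, #0x68 → r1=0x68
body[3] add  r4, r4, r4 → r4=0x0a
epilogue: pop r4=0x05, sp=0x86
epilogue: pop r0=0x87, sp=0x87
r0: callee-saved, written=True
r1: caller-saved, written=True
r3: caller-saved, written=True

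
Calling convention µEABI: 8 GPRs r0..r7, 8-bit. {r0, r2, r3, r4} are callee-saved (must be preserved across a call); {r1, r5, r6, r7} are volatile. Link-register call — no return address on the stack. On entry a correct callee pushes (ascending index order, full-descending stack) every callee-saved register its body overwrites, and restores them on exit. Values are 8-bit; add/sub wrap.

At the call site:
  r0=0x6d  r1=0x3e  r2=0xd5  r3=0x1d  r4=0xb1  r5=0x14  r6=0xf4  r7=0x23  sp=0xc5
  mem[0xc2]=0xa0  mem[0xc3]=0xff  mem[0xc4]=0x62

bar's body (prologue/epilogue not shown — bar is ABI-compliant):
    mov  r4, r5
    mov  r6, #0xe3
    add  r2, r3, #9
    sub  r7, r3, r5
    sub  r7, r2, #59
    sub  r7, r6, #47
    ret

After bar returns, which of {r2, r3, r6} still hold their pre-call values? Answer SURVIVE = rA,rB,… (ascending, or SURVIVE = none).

prologue: push r2 -> mem[0xc4]=0xd5, sp=0xc4
prologue: push r4 -> mem[0xc3]=0xb1, sp=0xc3
body[0] mov  r4, r5 -> r4=0x14
body[1] mov  r6, #0xe3 -> r6=0xe3
body[2] add  r2, r3, #9 -> r2=0x26
body[3] sub  r7, r3, r5 -> r7=0x09
body[4] sub  r7, r2, #59 -> r7=0xeb
body[5] sub  r7, r6, #47 -> r7=0xb4
epilogue: pop r4=0xb1, sp=0xc4
epilogue: pop r2=0xd5, sp=0xc5
r2: callee-saved, written=True
r3: callee-saved, written=False
r6: caller-saved, written=True

SURVIVE = r2,r3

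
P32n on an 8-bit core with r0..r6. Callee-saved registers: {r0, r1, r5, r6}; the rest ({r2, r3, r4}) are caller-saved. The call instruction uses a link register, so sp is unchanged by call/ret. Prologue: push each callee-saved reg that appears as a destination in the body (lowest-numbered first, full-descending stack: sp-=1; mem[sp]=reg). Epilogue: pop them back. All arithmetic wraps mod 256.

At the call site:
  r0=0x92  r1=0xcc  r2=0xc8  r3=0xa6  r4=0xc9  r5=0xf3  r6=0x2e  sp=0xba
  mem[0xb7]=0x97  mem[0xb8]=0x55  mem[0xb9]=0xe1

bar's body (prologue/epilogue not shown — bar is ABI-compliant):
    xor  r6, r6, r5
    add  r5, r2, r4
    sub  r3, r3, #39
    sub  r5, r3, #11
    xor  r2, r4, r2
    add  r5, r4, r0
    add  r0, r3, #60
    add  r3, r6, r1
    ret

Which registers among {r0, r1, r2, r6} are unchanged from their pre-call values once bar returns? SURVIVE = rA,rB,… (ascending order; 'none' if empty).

SURVIVE = r0,r1,r6

prologue: push r0 → mem[0xb9]=0x92, sp=0xb9
prologue: push r5 → mem[0xb8]=0xf3, sp=0xb8
prologue: push r6 → mem[0xb7]=0x2e, sp=0xb7
body[0] xor  r6, r6, r5 → r6=0xdd
body[1] add  r5, r2, r4 → r5=0x91
body[2] sub  r3, r3, #39 → r3=0x7f
body[3] sub  r5, r3, #11 → r5=0x74
body[4] xor  r2, r4, r2 → r2=0x01
body[5] add  r5, r4, r0 → r5=0x5b
body[6] add  r0, r3, #60 → r0=0xbb
body[7] add  r3, r6, r1 → r3=0xa9
epilogue: pop r6=0x2e, sp=0xb8
epilogue: pop r5=0xf3, sp=0xb9
epilogue: pop r0=0x92, sp=0xba
r0: callee-saved, written=True
r1: callee-saved, written=False
r2: caller-saved, written=True
r6: callee-saved, written=True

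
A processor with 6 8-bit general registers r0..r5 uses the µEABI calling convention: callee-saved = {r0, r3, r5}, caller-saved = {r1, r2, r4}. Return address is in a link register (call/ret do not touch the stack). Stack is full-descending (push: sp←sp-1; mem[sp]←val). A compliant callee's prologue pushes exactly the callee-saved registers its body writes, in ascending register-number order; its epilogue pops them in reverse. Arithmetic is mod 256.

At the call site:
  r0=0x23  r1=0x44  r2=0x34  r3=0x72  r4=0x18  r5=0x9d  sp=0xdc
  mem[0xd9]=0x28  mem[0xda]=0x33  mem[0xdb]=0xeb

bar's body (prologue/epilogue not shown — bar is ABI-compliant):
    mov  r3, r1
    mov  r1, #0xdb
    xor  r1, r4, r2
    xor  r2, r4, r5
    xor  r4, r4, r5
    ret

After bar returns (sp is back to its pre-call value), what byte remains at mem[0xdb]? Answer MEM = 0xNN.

MEM = 0x72

prologue: push r3 -> mem[0xdb]=0x72, sp=0xdb
body[0] mov  r3, r1 -> r3=0x44
body[1] mov  r1, #0xdb -> r1=0xdb
body[2] xor  r1, r4, r2 -> r1=0x2c
body[3] xor  r2, r4, r5 -> r2=0x85
body[4] xor  r4, r4, r5 -> r4=0x85
epilogue: pop r3=0x72, sp=0xdc
prologue pushed ['r3'] at ['0xdb']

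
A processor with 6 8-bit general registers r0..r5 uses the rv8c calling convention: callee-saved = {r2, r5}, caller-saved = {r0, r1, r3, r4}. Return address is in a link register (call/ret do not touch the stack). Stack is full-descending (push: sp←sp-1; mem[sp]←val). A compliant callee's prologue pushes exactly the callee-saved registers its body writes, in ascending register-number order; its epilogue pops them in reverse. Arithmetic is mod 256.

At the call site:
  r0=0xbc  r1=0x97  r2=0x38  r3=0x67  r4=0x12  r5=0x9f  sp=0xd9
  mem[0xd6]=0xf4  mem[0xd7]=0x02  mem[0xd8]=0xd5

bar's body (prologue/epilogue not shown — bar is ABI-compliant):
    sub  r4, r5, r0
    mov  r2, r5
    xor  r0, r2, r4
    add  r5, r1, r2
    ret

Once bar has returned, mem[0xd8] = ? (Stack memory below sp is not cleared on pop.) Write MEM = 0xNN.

MEM = 0x38

prologue: push r2 → mem[0xd8]=0x38, sp=0xd8
prologue: push r5 → mem[0xd7]=0x9f, sp=0xd7
body[0] sub  r4, r5, r0 → r4=0xe3
body[1] mov  r2, r5 → r2=0x9f
body[2] xor  r0, r2, r4 → r0=0x7c
body[3] add  r5, r1, r2 → r5=0x36
epilogue: pop r5=0x9f, sp=0xd8
epilogue: pop r2=0x38, sp=0xd9
prologue pushed ['r2', 'r5'] at ['0xd8', '0xd7']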